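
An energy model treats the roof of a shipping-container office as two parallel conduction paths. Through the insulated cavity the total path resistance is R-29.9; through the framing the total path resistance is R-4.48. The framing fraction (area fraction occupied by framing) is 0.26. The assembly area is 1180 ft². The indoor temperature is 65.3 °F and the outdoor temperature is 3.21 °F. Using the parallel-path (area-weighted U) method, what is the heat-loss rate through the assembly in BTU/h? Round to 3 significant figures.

6070 BTU/h

U_eff = 0.74/29.9 + 0.26/4.48 = 0.02475 + 0.05804 = 0.08278
R_eff = 1/U_eff = 12.08 ft²·°F·h/BTU
Q = 1180 × (65.3 − 3.21) / 12.08 = 6065 BTU/h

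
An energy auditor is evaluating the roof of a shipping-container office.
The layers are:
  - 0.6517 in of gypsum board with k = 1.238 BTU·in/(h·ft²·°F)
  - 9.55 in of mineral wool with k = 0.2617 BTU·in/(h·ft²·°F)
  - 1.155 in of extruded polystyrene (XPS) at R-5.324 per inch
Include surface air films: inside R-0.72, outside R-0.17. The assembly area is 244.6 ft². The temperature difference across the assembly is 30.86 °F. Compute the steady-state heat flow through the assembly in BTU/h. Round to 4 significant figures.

0.6517/1.238 = 0.52641
9.55/0.2617 = 36.492
1.155 × 5.324 = 6.1492
R_total = 0.72 + 0.52641 + 36.492 + 6.1492 + 0.17 = 44.058 ft²·°F·h/BTU
Q = A·ΔT/R = 244.6 × 30.86 / 44.058 = 171.33 BTU/h

171.3 BTU/h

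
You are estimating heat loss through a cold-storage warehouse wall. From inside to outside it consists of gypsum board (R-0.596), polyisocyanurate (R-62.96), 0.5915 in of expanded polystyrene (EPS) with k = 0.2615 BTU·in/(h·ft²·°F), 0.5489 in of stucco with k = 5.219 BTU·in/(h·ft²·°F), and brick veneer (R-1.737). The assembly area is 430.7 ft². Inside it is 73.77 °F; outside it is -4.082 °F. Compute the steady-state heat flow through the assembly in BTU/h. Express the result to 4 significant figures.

495.6 BTU/h

0.5915/0.2615 = 2.262
0.5489/5.219 = 0.10517
R_total = 0.596 + 62.96 + 2.262 + 0.10517 + 1.737 = 67.66 ft²·°F·h/BTU
Q = A·ΔT/R = 430.7 × (73.77 − (-4.082)) / 67.66 = 495.58 BTU/h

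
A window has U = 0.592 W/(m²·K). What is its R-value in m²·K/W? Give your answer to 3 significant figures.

R = 1/U = 1/0.592 = 1.689

1.69 m²·K/W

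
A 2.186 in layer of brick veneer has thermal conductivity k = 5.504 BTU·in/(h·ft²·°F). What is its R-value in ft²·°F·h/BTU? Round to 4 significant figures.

R = L/k = 2.186/5.504 = 0.39717 ft²·°F·h/BTU

0.3972 ft²·°F·h/BTU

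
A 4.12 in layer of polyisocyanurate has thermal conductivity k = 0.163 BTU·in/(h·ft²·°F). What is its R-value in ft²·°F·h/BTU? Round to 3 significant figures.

R = L/k = 4.12/0.163 = 25.28 ft²·°F·h/BTU

25.3 ft²·°F·h/BTU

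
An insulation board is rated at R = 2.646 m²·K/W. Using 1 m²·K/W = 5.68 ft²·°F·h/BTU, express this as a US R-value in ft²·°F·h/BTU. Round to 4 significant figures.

15.03 ft²·°F·h/BTU

R_US = 2.646 × 5.68 = 15.029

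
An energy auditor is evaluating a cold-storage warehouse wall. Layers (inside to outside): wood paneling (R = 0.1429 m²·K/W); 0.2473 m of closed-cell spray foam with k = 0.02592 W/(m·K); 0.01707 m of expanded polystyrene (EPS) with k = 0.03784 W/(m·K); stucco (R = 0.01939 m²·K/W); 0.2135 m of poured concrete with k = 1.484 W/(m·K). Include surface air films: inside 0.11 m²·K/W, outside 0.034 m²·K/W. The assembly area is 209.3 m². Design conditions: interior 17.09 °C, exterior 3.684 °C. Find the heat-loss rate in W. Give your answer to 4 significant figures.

0.2473/0.02592 = 9.5409
0.01707/0.03784 = 0.45111
0.2135/1.484 = 0.14387
R_total = 0.11 + 0.1429 + 9.5409 + 0.45111 + 0.01939 + 0.14387 + 0.034 = 10.442 m²·K/W
Q = A·ΔT/R = 209.3 × (17.09 − 3.684) / 10.442 = 268.71 W

268.7 W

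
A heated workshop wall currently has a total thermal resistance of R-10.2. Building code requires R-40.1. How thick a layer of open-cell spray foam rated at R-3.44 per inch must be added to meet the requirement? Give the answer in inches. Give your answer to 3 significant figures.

ΔR = 40.1 − 10.2 = 29.9 ft²·°F·h/BTU
L = ΔR / (R/in) = 29.9/3.44 = 8.692 in

8.69 in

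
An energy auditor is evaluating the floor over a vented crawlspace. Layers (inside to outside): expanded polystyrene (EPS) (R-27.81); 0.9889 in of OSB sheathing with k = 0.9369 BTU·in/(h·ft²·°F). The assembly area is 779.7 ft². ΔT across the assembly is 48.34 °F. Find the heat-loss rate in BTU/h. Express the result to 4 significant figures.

0.9889/0.9369 = 1.0555
R_total = 27.81 + 1.0555 = 28.866 ft²·°F·h/BTU
Q = A·ΔT/R = 779.7 × 48.34 / 28.866 = 1305.7 BTU/h

1306 BTU/h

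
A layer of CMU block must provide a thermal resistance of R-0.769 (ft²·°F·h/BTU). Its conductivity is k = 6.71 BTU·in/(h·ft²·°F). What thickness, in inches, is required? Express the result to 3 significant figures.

L = R × k = 0.769 × 6.71 = 5.16 in

5.16 in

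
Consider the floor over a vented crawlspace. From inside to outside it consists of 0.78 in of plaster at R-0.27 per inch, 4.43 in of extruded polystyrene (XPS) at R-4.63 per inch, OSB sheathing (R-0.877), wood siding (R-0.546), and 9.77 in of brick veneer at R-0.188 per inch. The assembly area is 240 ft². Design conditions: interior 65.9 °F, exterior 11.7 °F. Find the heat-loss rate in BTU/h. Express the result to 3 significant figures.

542 BTU/h

0.78 × 0.27 = 0.2106
4.43 × 4.63 = 20.51
9.77 × 0.188 = 1.837
R_total = 0.2106 + 20.51 + 0.877 + 0.546 + 1.837 = 23.98 ft²·°F·h/BTU
Q = A·ΔT/R = 240 × (65.9 − 11.7) / 23.98 = 542.4 BTU/h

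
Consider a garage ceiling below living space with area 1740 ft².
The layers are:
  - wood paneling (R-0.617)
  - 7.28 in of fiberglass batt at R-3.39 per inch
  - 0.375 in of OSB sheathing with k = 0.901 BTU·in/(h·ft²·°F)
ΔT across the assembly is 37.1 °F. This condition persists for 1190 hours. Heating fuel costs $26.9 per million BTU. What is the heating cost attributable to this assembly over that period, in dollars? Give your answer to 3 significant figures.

7.28 × 3.39 = 24.68
0.375/0.901 = 0.4162
R_total = 0.617 + 24.68 + 0.4162 = 25.71 ft²·°F·h/BTU
Q = 1740 × 37.1 / 25.71 = 2511 BTU/h
E = 2511 × 1190 = 2988000 BTU
Cost = 2988000/10⁶ × 26.9 = $80.37

80.4 dollars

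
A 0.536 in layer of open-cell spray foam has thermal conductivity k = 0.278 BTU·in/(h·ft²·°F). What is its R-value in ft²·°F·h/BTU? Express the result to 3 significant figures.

R = L/k = 0.536/0.278 = 1.928 ft²·°F·h/BTU

1.93 ft²·°F·h/BTU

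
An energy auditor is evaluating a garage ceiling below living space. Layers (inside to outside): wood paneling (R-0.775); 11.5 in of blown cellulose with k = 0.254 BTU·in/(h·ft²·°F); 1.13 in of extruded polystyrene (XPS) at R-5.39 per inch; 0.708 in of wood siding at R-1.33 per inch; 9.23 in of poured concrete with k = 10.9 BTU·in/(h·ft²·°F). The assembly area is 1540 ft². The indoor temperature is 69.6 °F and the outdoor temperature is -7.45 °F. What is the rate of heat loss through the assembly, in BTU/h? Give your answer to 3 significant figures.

2200 BTU/h

11.5/0.254 = 45.28
1.13 × 5.39 = 6.091
0.708 × 1.33 = 0.9416
9.23/10.9 = 0.8468
R_total = 0.775 + 45.28 + 6.091 + 0.9416 + 0.8468 = 53.93 ft²·°F·h/BTU
Q = A·ΔT/R = 1540 × (69.6 − (-7.45)) / 53.93 = 2200 BTU/h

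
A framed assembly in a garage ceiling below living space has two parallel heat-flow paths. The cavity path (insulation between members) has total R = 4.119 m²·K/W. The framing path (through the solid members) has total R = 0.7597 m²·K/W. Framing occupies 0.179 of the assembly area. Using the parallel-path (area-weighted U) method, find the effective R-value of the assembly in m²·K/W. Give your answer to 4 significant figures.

2.299 m²·K/W

U_eff = 0.821/4.119 + 0.179/0.7597 = 0.19932 + 0.23562 = 0.43494
R_eff = 1/U_eff = 2.2992 m²·K/W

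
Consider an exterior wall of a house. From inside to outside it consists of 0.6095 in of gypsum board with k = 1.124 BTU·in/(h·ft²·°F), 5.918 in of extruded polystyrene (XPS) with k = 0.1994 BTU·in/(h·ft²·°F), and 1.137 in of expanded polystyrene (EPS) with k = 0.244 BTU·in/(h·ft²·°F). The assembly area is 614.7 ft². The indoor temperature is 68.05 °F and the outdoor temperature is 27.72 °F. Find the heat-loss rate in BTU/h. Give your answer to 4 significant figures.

0.6095/1.124 = 0.54226
5.918/0.1994 = 29.679
1.137/0.244 = 4.6598
R_total = 0.54226 + 29.679 + 4.6598 = 34.881 ft²·°F·h/BTU
Q = A·ΔT/R = 614.7 × (68.05 − 27.72) / 34.881 = 710.72 BTU/h

710.7 BTU/h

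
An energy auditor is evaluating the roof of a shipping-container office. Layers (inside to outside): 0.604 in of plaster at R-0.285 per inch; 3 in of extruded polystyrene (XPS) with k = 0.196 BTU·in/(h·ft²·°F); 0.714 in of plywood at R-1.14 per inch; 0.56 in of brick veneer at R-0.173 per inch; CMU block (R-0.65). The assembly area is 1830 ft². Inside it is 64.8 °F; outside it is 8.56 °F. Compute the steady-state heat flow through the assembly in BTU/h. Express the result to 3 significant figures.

6040 BTU/h

0.604 × 0.285 = 0.1721
3/0.196 = 15.31
0.714 × 1.14 = 0.814
0.56 × 0.173 = 0.09688
R_total = 0.1721 + 15.31 + 0.814 + 0.09688 + 0.65 = 17.04 ft²·°F·h/BTU
Q = A·ΔT/R = 1830 × (64.8 − 8.56) / 17.04 = 6040 BTU/h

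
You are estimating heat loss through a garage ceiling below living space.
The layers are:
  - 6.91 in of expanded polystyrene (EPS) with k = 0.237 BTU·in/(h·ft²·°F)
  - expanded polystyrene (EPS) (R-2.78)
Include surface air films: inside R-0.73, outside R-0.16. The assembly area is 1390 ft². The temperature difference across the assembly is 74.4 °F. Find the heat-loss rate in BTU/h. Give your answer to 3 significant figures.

6.91/0.237 = 29.16
R_total = 0.73 + 29.16 + 2.78 + 0.16 = 32.83 ft²·°F·h/BTU
Q = A·ΔT/R = 1390 × 74.4 / 32.83 = 3150 BTU/h

3150 BTU/h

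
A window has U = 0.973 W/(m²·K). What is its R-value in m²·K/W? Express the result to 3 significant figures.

R = 1/U = 1/0.973 = 1.028

1.03 m²·K/W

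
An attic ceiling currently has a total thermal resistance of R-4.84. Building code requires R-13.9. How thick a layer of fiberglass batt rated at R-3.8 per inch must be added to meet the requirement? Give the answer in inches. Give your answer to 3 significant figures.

2.38 in

ΔR = 13.9 − 4.84 = 9.06 ft²·°F·h/BTU
L = ΔR / (R/in) = 9.06/3.8 = 2.384 in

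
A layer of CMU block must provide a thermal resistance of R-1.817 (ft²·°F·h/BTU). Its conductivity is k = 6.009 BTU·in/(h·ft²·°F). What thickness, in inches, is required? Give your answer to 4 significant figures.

L = R × k = 1.817 × 6.009 = 10.918 in

10.92 in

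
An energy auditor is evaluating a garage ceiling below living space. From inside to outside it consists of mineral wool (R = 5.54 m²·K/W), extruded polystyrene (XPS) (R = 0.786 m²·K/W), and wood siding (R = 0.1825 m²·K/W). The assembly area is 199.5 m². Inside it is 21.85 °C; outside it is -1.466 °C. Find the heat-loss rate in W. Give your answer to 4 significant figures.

R_total = 5.54 + 0.786 + 0.1825 = 6.5085 m²·K/W
Q = A·ΔT/R = 199.5 × (21.85 − (-1.466)) / 6.5085 = 714.69 W

714.7 W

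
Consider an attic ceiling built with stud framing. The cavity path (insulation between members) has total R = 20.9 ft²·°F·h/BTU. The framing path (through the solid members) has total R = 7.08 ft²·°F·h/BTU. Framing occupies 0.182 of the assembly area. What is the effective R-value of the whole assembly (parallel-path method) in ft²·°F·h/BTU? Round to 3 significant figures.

U_eff = 0.818/20.9 + 0.182/7.08 = 0.03914 + 0.02571 = 0.06484
R_eff = 1/U_eff = 15.42 ft²·°F·h/BTU

15.4 ft²·°F·h/BTU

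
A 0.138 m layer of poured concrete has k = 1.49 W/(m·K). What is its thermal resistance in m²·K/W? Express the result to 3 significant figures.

0.0926 m²·K/W

R = L/k = 0.138/1.49 = 0.09262 m²·K/W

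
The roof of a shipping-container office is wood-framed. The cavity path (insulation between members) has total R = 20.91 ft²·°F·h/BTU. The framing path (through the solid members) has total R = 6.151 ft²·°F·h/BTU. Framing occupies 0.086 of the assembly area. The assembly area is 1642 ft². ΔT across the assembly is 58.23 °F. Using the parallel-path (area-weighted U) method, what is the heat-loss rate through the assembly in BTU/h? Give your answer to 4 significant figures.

5516 BTU/h

U_eff = 0.914/20.91 + 0.086/6.151 = 0.043711 + 0.013981 = 0.057693
R_eff = 1/U_eff = 17.333 ft²·°F·h/BTU
Q = 1642 × 58.23 / 17.333 = 5516.2 BTU/h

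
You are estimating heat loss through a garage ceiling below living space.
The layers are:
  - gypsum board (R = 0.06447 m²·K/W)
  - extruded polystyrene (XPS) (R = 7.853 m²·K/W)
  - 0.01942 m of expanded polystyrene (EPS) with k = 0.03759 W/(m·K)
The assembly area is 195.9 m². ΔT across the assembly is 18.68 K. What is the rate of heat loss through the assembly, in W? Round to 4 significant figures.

433.9 W

0.01942/0.03759 = 0.51663
R_total = 0.06447 + 7.853 + 0.51663 = 8.4341 m²·K/W
Q = A·ΔT/R = 195.9 × 18.68 / 8.4341 = 433.88 W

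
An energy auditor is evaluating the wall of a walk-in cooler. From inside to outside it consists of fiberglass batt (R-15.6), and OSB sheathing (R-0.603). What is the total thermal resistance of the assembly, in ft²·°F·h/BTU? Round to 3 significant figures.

16.2 ft²·°F·h/BTU

R_total = 15.6 + 0.603 = 16.2 ft²·°F·h/BTU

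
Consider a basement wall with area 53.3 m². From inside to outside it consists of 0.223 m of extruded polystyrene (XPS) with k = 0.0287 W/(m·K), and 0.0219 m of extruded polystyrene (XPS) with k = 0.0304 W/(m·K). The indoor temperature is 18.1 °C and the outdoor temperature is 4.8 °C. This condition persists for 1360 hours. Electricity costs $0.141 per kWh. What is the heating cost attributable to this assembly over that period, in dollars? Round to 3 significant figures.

0.223/0.0287 = 7.77
0.0219/0.0304 = 0.7204
R_total = 7.77 + 0.7204 = 8.49 m²·K/W
Q = 53.3 × (18.1 − 4.8) / 8.49 = 83.49 W
E = 83.49 W × 1360 h / 1000 = 113.6 kWh
Cost = 113.6 × 0.141 = $16.01

16.0 dollars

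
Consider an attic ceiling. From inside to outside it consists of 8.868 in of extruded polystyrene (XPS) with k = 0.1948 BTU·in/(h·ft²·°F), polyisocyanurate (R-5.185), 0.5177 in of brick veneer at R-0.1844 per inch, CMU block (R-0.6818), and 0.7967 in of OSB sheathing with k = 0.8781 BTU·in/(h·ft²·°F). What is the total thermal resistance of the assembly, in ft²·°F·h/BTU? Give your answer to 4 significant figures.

52.39 ft²·°F·h/BTU

8.868/0.1948 = 45.524
0.5177 × 0.1844 = 0.095464
0.7967/0.8781 = 0.9073
R_total = 45.524 + 5.185 + 0.095464 + 0.6818 + 0.9073 = 52.393 ft²·°F·h/BTU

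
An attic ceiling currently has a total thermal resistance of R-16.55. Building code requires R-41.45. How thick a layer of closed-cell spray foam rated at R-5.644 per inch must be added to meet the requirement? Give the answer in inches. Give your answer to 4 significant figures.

4.412 in

ΔR = 41.45 − 16.55 = 24.9 ft²·°F·h/BTU
L = ΔR / (R/in) = 24.9/5.644 = 4.4118 in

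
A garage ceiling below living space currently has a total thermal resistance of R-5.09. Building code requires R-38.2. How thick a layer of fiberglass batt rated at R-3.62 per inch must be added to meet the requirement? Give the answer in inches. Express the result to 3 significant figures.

9.15 in

ΔR = 38.2 − 5.09 = 33.11 ft²·°F·h/BTU
L = ΔR / (R/in) = 33.11/3.62 = 9.146 in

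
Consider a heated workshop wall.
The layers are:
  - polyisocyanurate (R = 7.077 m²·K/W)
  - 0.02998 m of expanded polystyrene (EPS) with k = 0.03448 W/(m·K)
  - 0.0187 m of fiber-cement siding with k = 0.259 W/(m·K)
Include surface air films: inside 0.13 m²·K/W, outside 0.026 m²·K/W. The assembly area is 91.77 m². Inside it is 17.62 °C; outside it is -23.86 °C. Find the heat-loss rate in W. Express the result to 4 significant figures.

0.02998/0.03448 = 0.86949
0.0187/0.259 = 0.072201
R_total = 0.13 + 7.077 + 0.86949 + 0.072201 + 0.026 = 8.1747 m²·K/W
Q = A·ΔT/R = 91.77 × (17.62 − (-23.86)) / 8.1747 = 465.66 W

465.7 W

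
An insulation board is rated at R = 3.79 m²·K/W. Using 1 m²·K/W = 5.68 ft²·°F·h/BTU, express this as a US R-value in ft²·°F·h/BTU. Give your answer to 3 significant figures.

R_US = 3.79 × 5.68 = 21.53

21.5 ft²·°F·h/BTU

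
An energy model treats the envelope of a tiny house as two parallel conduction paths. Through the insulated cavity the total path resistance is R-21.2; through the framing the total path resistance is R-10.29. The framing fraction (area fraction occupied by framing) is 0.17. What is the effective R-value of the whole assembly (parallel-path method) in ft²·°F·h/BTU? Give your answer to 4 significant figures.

17.96 ft²·°F·h/BTU

U_eff = 0.83/21.2 + 0.17/10.29 = 0.039151 + 0.016521 = 0.055672
R_eff = 1/U_eff = 17.962 ft²·°F·h/BTU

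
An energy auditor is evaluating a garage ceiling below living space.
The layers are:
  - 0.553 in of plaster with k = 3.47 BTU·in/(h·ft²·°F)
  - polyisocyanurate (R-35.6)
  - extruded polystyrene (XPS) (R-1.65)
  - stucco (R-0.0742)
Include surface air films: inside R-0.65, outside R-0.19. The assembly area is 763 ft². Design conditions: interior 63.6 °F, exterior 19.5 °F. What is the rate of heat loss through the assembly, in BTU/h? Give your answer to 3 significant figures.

0.553/3.47 = 0.1594
R_total = 0.65 + 0.1594 + 35.6 + 1.65 + 0.0742 + 0.19 = 38.32 ft²·°F·h/BTU
Q = A·ΔT/R = 763 × (63.6 − 19.5) / 38.32 = 878 BTU/h

878 BTU/h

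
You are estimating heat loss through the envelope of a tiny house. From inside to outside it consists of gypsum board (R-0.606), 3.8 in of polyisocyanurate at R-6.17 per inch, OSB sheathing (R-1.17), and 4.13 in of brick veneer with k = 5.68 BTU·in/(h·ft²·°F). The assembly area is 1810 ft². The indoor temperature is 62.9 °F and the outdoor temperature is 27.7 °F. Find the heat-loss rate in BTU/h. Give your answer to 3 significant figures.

2460 BTU/h

3.8 × 6.17 = 23.45
4.13/5.68 = 0.7271
R_total = 0.606 + 23.45 + 1.17 + 0.7271 = 25.95 ft²·°F·h/BTU
Q = A·ΔT/R = 1810 × (62.9 − 27.7) / 25.95 = 2455 BTU/h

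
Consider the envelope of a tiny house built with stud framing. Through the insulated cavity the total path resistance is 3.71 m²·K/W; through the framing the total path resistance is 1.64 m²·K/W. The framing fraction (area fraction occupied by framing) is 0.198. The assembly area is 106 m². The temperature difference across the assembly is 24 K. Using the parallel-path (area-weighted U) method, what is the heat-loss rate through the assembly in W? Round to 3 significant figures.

857 W

U_eff = 0.802/3.71 + 0.198/1.64 = 0.2162 + 0.1207 = 0.3369
R_eff = 1/U_eff = 2.968 m²·K/W
Q = 106 × 24 / 2.968 = 857.1 W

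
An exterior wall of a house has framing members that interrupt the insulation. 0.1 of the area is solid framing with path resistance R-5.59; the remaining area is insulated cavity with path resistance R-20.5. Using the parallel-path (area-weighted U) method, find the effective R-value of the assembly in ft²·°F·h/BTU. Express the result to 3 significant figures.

U_eff = 0.9/20.5 + 0.1/5.59 = 0.0439 + 0.01789 = 0.06179
R_eff = 1/U_eff = 16.18 ft²·°F·h/BTU

16.2 ft²·°F·h/BTU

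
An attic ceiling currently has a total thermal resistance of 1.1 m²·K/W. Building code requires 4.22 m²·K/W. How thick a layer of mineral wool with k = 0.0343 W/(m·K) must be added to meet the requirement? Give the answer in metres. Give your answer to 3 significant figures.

ΔR = 4.22 − 1.1 = 3.12 m²·K/W
L = ΔR × k = 3.12 × 0.0343 = 0.107 m

0.107 m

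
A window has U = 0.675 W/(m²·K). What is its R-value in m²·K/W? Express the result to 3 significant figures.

1.48 m²·K/W

R = 1/U = 1/0.675 = 1.481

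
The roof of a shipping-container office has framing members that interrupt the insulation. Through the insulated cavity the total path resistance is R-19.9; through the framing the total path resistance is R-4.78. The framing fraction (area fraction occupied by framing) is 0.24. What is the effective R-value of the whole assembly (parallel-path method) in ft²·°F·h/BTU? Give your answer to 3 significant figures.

11.3 ft²·°F·h/BTU

U_eff = 0.76/19.9 + 0.24/4.78 = 0.03819 + 0.05021 = 0.0884
R_eff = 1/U_eff = 11.31 ft²·°F·h/BTU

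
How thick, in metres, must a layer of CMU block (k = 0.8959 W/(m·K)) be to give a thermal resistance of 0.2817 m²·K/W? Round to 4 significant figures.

L = R·k = 0.2817 × 0.8959 = 0.25238 m

0.2524 m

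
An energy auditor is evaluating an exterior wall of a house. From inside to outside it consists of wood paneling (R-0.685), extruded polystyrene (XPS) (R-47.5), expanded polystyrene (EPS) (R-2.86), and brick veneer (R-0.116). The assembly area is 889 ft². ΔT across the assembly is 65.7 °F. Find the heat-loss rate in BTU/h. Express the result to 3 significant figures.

R_total = 0.685 + 47.5 + 2.86 + 0.116 = 51.16 ft²·°F·h/BTU
Q = A·ΔT/R = 889 × 65.7 / 51.16 = 1142 BTU/h

1140 BTU/h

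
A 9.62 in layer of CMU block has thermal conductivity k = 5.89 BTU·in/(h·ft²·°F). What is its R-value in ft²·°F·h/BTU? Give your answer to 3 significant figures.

R = L/k = 9.62/5.89 = 1.633 ft²·°F·h/BTU

1.63 ft²·°F·h/BTU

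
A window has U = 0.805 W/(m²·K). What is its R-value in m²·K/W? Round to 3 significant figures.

R = 1/U = 1/0.805 = 1.242

1.24 m²·K/W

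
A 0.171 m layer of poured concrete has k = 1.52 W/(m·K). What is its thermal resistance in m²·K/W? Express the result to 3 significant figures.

0.113 m²·K/W

R = L/k = 0.171/1.52 = 0.1125 m²·K/W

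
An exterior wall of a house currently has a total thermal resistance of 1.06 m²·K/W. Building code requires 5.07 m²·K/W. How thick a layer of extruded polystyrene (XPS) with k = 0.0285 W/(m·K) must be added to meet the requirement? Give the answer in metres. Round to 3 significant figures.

0.114 m

ΔR = 5.07 − 1.06 = 4.01 m²·K/W
L = ΔR × k = 4.01 × 0.0285 = 0.1143 m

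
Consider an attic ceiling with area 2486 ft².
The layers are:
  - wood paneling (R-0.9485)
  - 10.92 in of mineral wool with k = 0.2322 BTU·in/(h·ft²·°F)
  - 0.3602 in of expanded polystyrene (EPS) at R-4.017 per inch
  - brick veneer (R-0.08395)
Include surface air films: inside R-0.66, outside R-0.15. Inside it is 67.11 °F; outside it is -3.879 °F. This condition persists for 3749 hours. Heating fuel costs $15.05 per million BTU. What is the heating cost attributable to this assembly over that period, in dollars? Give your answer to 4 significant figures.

10.92/0.2322 = 47.028
0.3602 × 4.017 = 1.4469
R_total = 0.66 + 0.9485 + 47.028 + 1.4469 + 0.08395 + 0.15 = 50.318 ft²·°F·h/BTU
Q = 2486 × (67.11 − (-3.879)) / 50.318 = 3507.3 BTU/h
E = 3507.3 × 3749 = 13149000 BTU
Cost = 13149000/10⁶ × 15.05 = $197.89

197.9 dollars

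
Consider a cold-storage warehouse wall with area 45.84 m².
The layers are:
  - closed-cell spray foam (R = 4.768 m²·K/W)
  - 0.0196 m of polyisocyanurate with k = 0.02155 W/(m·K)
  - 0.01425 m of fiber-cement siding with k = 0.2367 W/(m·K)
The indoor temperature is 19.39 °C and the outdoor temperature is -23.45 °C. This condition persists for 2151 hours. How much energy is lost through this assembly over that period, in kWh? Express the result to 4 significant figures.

736.2 kWh

0.0196/0.02155 = 0.90951
0.01425/0.2367 = 0.060203
R_total = 4.768 + 0.90951 + 0.060203 = 5.7377 m²·K/W
Q = 45.84 × (19.39 − (-23.45)) / 5.7377 = 342.26 W
E = 342.26 W × 2151 h / 1000 = 736.2 kWh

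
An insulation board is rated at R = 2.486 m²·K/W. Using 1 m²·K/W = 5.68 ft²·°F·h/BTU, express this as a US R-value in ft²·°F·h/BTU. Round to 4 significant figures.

14.12 ft²·°F·h/BTU

R_US = 2.486 × 5.68 = 14.12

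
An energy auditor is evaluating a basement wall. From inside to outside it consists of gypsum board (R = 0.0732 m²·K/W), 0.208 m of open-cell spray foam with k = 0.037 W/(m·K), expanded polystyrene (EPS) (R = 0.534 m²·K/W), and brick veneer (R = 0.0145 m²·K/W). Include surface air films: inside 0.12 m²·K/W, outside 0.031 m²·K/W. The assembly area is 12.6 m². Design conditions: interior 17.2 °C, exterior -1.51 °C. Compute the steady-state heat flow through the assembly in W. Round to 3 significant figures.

0.208/0.037 = 5.622
R_total = 0.12 + 0.0732 + 5.622 + 0.534 + 0.0145 + 0.031 = 6.394 m²·K/W
Q = A·ΔT/R = 12.6 × (17.2 − (-1.51)) / 6.394 = 36.87 W

36.9 W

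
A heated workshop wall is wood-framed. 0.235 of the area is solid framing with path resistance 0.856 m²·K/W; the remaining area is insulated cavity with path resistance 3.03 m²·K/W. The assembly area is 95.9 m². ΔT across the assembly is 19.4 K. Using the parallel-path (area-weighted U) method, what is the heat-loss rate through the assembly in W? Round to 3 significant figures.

980 W

U_eff = 0.765/3.03 + 0.235/0.856 = 0.2525 + 0.2745 = 0.527
R_eff = 1/U_eff = 1.898 m²·K/W
Q = 95.9 × 19.4 / 1.898 = 980.5 W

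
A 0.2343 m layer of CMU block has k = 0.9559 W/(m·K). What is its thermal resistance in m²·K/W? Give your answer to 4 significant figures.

0.2451 m²·K/W

R = L/k = 0.2343/0.9559 = 0.24511 m²·K/W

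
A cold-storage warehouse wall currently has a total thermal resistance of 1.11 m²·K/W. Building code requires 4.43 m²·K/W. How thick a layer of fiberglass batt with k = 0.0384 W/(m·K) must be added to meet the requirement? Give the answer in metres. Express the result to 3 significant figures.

ΔR = 4.43 − 1.11 = 3.32 m²·K/W
L = ΔR × k = 3.32 × 0.0384 = 0.1275 m

0.127 m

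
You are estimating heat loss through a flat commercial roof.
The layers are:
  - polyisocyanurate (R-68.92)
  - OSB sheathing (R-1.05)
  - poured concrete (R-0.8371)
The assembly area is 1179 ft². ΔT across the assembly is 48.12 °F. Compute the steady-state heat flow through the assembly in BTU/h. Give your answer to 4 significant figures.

R_total = 68.92 + 1.05 + 0.8371 = 70.807 ft²·°F·h/BTU
Q = A·ΔT/R = 1179 × 48.12 / 70.807 = 801.24 BTU/h

801.2 BTU/h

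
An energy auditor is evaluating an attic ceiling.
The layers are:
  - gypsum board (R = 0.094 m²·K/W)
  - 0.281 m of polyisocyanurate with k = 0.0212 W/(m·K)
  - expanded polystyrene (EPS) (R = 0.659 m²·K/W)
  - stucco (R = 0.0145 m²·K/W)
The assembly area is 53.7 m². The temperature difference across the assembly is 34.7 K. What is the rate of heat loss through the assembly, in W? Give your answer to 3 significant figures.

0.281/0.0212 = 13.25
R_total = 0.094 + 13.25 + 0.659 + 0.0145 = 14.02 m²·K/W
Q = A·ΔT/R = 53.7 × 34.7 / 14.02 = 132.9 W

133 W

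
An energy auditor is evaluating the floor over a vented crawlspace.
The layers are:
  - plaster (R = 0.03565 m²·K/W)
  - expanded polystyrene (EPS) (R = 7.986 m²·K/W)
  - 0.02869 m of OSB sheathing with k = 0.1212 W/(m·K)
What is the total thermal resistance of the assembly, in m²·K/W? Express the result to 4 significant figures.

8.258 m²·K/W

0.02869/0.1212 = 0.23672
R_total = 0.03565 + 7.986 + 0.23672 = 8.2584 m²·K/W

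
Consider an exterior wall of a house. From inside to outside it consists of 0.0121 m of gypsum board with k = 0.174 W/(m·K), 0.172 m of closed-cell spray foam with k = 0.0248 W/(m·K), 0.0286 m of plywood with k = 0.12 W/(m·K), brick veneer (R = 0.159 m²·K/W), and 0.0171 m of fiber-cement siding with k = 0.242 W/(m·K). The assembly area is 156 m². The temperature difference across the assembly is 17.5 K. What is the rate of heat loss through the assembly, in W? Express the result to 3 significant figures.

0.0121/0.174 = 0.06954
0.172/0.0248 = 6.935
0.0286/0.12 = 0.2383
0.0171/0.242 = 0.07066
R_total = 0.06954 + 6.935 + 0.2383 + 0.159 + 0.07066 = 7.473 m²·K/W
Q = A·ΔT/R = 156 × 17.5 / 7.473 = 365.3 W

365 W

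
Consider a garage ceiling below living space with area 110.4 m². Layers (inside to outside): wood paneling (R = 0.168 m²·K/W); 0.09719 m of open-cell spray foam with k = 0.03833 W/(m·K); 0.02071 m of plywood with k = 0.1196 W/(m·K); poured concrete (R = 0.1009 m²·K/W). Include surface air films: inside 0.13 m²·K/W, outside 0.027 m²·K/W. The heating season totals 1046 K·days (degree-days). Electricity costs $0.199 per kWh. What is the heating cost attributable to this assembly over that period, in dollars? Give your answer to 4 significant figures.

0.09719/0.03833 = 2.5356
0.02071/0.1196 = 0.17316
R_total = 0.13 + 0.168 + 2.5356 + 0.17316 + 0.1009 + 0.027 = 3.1347 m²·K/W
E = A × HDD × 24 / R / 1000 = 110.4 × 1046 × 24 / 3.1347 / 1000 = 884.14 kWh
Cost = 884.14 × 0.199 = $175.94

175.9 dollars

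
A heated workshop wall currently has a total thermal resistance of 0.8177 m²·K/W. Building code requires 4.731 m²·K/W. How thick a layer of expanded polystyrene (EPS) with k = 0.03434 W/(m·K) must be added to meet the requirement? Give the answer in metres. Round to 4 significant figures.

0.1344 m

ΔR = 4.731 − 0.8177 = 3.9133 m²·K/W
L = ΔR × k = 3.9133 × 0.03434 = 0.13438 m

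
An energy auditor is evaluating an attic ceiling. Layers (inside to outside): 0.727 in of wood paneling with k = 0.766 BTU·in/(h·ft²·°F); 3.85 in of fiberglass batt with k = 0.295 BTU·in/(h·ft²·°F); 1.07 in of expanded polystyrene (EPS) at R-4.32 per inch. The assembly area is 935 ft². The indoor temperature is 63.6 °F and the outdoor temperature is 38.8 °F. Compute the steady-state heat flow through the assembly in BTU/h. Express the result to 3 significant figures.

0.727/0.766 = 0.9491
3.85/0.295 = 13.05
1.07 × 4.32 = 4.622
R_total = 0.9491 + 13.05 + 4.622 = 18.62 ft²·°F·h/BTU
Q = A·ΔT/R = 935 × (63.6 − 38.8) / 18.62 = 1245 BTU/h

1250 BTU/h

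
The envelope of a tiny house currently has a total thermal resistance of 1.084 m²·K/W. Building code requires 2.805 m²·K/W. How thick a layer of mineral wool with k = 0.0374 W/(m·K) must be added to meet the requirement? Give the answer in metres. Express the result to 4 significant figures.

0.06437 m

ΔR = 2.805 − 1.084 = 1.721 m²·K/W
L = ΔR × k = 1.721 × 0.0374 = 0.064365 m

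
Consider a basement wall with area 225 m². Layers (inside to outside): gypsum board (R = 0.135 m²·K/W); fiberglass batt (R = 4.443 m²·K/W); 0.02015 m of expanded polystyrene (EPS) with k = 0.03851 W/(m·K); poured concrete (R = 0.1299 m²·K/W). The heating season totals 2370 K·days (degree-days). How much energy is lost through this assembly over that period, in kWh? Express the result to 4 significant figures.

0.02015/0.03851 = 0.52324
R_total = 0.135 + 4.443 + 0.52324 + 0.1299 = 5.2311 m²·K/W
E = A × HDD × 24 / R / 1000 = 225 × 2370 × 24 / 5.2311 / 1000 = 2446.5 kWh

2447 kWh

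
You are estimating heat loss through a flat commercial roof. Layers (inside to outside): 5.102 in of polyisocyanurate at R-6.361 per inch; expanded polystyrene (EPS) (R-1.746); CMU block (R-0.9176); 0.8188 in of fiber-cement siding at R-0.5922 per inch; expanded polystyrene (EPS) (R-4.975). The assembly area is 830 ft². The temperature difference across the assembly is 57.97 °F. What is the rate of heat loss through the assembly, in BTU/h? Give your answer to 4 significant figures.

1186 BTU/h

5.102 × 6.361 = 32.454
0.8188 × 0.5922 = 0.48489
R_total = 32.454 + 1.746 + 0.9176 + 0.48489 + 4.975 = 40.577 ft²·°F·h/BTU
Q = A·ΔT/R = 830 × 57.97 / 40.577 = 1185.8 BTU/h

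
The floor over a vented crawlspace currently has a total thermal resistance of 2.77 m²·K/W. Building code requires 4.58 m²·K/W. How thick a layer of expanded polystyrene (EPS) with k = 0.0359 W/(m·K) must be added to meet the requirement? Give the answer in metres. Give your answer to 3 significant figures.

0.0650 m

ΔR = 4.58 − 2.77 = 1.81 m²·K/W
L = ΔR × k = 1.81 × 0.0359 = 0.06498 m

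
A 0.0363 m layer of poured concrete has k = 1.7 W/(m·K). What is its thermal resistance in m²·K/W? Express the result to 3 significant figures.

0.0214 m²·K/W

R = L/k = 0.0363/1.7 = 0.02135 m²·K/W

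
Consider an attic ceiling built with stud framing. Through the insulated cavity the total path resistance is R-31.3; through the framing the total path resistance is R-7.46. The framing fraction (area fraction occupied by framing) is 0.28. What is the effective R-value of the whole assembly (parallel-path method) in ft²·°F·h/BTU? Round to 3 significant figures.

U_eff = 0.72/31.3 + 0.28/7.46 = 0.023 + 0.03753 = 0.06054
R_eff = 1/U_eff = 16.52 ft²·°F·h/BTU

16.5 ft²·°F·h/BTU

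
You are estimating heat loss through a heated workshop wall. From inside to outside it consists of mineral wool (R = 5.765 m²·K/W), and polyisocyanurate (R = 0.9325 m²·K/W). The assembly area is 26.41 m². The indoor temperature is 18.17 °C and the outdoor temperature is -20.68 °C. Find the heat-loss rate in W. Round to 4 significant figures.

153.2 W

R_total = 5.765 + 0.9325 = 6.6975 m²·K/W
Q = A·ΔT/R = 26.41 × (18.17 − (-20.68)) / 6.6975 = 153.2 W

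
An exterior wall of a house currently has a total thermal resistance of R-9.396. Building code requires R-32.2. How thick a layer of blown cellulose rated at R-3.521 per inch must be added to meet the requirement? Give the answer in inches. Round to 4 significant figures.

ΔR = 32.2 − 9.396 = 22.804 ft²·°F·h/BTU
L = ΔR / (R/in) = 22.804/3.521 = 6.4766 in

6.477 in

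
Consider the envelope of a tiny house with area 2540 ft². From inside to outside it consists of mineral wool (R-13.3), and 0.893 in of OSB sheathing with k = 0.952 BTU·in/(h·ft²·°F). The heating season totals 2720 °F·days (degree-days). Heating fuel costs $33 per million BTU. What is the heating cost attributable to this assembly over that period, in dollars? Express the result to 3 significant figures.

0.893/0.952 = 0.938
R_total = 13.3 + 0.938 = 14.24 ft²·°F·h/BTU
E = A × HDD × 24 / R = 2540 × 2720 × 24 / 14.24 = 11650000 BTU
Cost = 11650000/10⁶ × 33 = $384.3

384 dollars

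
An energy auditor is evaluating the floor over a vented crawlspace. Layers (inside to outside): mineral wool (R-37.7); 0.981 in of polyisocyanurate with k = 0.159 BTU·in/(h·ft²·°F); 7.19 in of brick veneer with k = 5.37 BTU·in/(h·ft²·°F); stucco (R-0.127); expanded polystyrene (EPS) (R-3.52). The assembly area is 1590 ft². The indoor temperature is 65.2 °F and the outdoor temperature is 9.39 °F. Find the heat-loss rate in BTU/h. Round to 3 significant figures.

0.981/0.159 = 6.17
7.19/5.37 = 1.339
R_total = 37.7 + 6.17 + 1.339 + 0.127 + 3.52 = 48.86 ft²·°F·h/BTU
Q = A·ΔT/R = 1590 × (65.2 − 9.39) / 48.86 = 1816 BTU/h

1820 BTU/h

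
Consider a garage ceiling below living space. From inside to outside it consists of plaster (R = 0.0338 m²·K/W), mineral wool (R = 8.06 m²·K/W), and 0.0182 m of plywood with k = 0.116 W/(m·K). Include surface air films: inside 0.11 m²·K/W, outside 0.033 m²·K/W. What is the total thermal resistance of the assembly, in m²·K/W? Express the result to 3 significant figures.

8.39 m²·K/W

0.0182/0.116 = 0.1569
R_total = 0.11 + 0.0338 + 8.06 + 0.1569 + 0.033 = 8.394 m²·K/W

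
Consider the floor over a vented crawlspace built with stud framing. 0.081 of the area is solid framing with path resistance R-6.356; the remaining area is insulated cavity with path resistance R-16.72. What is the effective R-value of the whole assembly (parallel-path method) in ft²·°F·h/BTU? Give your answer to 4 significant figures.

14.77 ft²·°F·h/BTU

U_eff = 0.919/16.72 + 0.081/6.356 = 0.054964 + 0.012744 = 0.067708
R_eff = 1/U_eff = 14.769 ft²·°F·h/BTU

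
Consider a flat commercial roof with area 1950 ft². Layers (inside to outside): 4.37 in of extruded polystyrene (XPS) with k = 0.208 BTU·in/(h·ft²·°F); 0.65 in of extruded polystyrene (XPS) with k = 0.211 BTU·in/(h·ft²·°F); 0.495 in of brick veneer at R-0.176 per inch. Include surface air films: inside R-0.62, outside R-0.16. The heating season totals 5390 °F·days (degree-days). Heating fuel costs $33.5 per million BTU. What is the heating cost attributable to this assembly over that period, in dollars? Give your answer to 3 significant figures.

339 dollars

4.37/0.208 = 21.01
0.65/0.211 = 3.081
0.495 × 0.176 = 0.08712
R_total = 0.62 + 21.01 + 3.081 + 0.08712 + 0.16 = 24.96 ft²·°F·h/BTU
E = A × HDD × 24 / R = 1950 × 5390 × 24 / 24.96 = 10110000 BTU
Cost = 10110000/10⁶ × 33.5 = $338.6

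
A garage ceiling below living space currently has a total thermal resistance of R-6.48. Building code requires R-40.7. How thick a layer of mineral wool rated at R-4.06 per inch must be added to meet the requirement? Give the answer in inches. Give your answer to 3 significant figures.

ΔR = 40.7 − 6.48 = 34.22 ft²·°F·h/BTU
L = ΔR / (R/in) = 34.22/4.06 = 8.429 in

8.43 in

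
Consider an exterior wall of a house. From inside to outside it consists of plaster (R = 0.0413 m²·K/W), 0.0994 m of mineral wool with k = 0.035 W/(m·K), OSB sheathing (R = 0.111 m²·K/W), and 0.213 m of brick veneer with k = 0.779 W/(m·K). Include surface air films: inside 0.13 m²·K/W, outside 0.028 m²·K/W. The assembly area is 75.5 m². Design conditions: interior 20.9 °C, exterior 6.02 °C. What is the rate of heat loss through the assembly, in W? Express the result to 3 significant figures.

0.0994/0.035 = 2.84
0.213/0.779 = 0.2734
R_total = 0.13 + 0.0413 + 2.84 + 0.111 + 0.2734 + 0.028 = 3.424 m²·K/W
Q = A·ΔT/R = 75.5 × (20.9 − 6.02) / 3.424 = 328.1 W

328 W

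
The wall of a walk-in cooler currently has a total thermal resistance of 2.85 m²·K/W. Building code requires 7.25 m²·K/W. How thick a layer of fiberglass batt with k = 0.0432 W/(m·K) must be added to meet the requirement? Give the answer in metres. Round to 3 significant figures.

0.190 m

ΔR = 7.25 − 2.85 = 4.4 m²·K/W
L = ΔR × k = 4.4 × 0.0432 = 0.1901 m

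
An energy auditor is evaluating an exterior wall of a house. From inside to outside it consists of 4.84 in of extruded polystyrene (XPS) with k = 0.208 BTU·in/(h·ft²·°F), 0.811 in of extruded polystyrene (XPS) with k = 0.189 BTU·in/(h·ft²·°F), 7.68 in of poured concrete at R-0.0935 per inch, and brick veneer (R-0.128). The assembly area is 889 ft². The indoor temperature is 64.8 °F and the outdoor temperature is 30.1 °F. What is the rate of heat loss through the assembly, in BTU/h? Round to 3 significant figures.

1090 BTU/h

4.84/0.208 = 23.27
0.811/0.189 = 4.291
7.68 × 0.0935 = 0.7181
R_total = 23.27 + 4.291 + 0.7181 + 0.128 = 28.41 ft²·°F·h/BTU
Q = A·ΔT/R = 889 × (64.8 − 30.1) / 28.41 = 1086 BTU/h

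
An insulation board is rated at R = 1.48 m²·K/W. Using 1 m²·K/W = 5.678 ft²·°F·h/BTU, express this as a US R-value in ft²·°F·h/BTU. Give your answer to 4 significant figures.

8.403 ft²·°F·h/BTU

R_US = 1.48 × 5.678 = 8.4034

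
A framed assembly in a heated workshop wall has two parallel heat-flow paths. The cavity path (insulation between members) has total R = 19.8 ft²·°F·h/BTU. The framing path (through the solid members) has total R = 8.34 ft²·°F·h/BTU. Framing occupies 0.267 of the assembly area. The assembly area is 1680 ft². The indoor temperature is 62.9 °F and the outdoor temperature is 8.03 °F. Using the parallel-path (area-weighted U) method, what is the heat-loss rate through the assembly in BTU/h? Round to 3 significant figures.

6360 BTU/h

U_eff = 0.733/19.8 + 0.267/8.34 = 0.03702 + 0.03201 = 0.06903
R_eff = 1/U_eff = 14.49 ft²·°F·h/BTU
Q = 1680 × (62.9 − 8.03) / 14.49 = 6364 BTU/h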